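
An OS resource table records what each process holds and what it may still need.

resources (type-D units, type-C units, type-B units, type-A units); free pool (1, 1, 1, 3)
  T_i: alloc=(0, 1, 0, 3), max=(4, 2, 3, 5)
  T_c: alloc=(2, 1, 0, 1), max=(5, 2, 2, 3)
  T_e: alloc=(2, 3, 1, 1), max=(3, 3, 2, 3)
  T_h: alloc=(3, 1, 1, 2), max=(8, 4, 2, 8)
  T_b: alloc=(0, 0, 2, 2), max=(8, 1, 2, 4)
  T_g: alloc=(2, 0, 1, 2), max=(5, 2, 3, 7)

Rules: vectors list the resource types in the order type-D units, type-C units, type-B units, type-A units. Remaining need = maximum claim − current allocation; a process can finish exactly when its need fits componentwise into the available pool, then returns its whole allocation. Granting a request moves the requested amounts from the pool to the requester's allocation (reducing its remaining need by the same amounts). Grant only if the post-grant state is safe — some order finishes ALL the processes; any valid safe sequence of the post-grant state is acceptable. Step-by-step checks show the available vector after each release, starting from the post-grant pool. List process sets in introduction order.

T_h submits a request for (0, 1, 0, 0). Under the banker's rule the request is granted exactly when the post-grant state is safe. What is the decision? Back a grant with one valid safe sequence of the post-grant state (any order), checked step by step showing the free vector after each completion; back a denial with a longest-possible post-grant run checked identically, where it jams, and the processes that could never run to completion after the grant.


GRANT: granting preserves safety; a valid post-grant sequence is T_e, T_c, T_g, T_h, T_b, T_i.
Key observation: even at the reduced pool (1, 0, 1, 3), T_e fits immediately, so safety survives the grant.
Step-by-step check of the post-grant state:
  pool = (1, 0, 1, 3)
  run T_e (needs (1, 0, 1, 2), free (1, 0, 1, 3)); after release of (2, 3, 1, 1) the pool is (3, 3, 2, 4)
  run T_c (needs (3, 1, 2, 2), free (3, 3, 2, 4)); after release of (2, 1, 0, 1) the pool is (5, 4, 2, 5)
  run T_g (needs (3, 2, 2, 5), free (5, 4, 2, 5)); after release of (2, 0, 1, 2) the pool is (7, 4, 3, 7)
  run T_h (needs (5, 2, 1, 6), free (7, 4, 3, 7)); after release of (3, 2, 1, 2) the pool is (10, 6, 4, 9)
  run T_b (needs (8, 1, 0, 2), free (10, 6, 4, 9)); after release of (0, 0, 2, 2) the pool is (10, 6, 6, 11)
  run T_i (needs (4, 1, 3, 2), free (10, 6, 6, 11)); after release of (0, 1, 0, 3) the pool is (10, 7, 6, 14)


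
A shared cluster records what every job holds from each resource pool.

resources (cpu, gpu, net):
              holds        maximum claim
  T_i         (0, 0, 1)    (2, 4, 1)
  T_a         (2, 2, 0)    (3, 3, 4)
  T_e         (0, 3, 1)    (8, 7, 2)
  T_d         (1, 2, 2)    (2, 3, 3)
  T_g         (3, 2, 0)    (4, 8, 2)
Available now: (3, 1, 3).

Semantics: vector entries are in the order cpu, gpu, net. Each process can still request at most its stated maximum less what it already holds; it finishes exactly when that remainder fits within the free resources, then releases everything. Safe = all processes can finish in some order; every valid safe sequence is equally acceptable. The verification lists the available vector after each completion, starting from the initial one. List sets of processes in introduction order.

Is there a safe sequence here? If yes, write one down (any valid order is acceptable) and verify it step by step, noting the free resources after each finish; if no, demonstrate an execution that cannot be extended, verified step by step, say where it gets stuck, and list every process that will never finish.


UNSAFE.
Key observation: after T_d, T_a, T_i the pool peaks at (6, 5, 6), and each blocked process is short somewhere: T_e on cpu; T_g on gpu.
Going as far as possible: T_d, T_a, T_i; after that, nothing fits. Step-by-step check:
  pool = (3, 1, 3)
  run T_d (needs (1, 1, 1), free (3, 1, 3)); after release of (1, 2, 2) the pool is (4, 3, 5)
  run T_a (needs (1, 1, 4), free (4, 3, 5)); after release of (2, 2, 0) the pool is (6, 5, 5)
  run T_i (needs (2, 4, 0), free (6, 5, 5)); after release of (0, 0, 1) the pool is (6, 5, 6)
  T_e still needs (8, 4, 1) but only (6, 5, 6) is free — short on cpu
  T_g still needs (1, 6, 2) but only (6, 5, 6) is free — short on gpu
Permanently blocked: T_e and T_g.


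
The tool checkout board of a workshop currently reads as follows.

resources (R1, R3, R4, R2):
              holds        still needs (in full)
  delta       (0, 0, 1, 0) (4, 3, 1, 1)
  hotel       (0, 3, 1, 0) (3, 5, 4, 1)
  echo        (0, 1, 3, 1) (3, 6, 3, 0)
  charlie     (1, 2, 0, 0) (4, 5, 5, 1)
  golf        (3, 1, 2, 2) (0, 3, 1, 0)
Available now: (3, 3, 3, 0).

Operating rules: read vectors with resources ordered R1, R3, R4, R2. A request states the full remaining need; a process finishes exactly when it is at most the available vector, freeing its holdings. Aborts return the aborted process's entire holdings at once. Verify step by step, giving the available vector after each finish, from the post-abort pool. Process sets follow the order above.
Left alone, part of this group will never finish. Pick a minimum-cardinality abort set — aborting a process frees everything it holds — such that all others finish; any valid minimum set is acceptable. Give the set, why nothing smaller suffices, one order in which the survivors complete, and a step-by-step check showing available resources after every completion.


Abort echo.
Key observation: no ordering could ever have run charlie before the abort of echo; with (0, 1, 3, 1) back in the pool it fits at step 2.
Minimality: the empty abort set fails — the state is deadlocked as it stands.
The survivors complete as golf, charlie, delta, hotel. Step-by-step check (starting from the post-abort pool):
  pool = (3, 4, 6, 1)
  run golf (needs (0, 3, 1, 0), free (3, 4, 6, 1)); after release of (3, 1, 2, 2) the pool is (6, 5, 8, 3)
  run charlie (needs (4, 5, 5, 1), free (6, 5, 8, 3)); after release of (1, 2, 0, 0) the pool is (7, 7, 8, 3)
  run delta (needs (4, 3, 1, 1), free (7, 7, 8, 3)); after release of (0, 0, 1, 0) the pool is (7, 7, 9, 3)
  run hotel (needs (3, 5, 4, 1), free (7, 7, 9, 3)); after release of (0, 3, 1, 0) the pool is (7, 10, 10, 3)


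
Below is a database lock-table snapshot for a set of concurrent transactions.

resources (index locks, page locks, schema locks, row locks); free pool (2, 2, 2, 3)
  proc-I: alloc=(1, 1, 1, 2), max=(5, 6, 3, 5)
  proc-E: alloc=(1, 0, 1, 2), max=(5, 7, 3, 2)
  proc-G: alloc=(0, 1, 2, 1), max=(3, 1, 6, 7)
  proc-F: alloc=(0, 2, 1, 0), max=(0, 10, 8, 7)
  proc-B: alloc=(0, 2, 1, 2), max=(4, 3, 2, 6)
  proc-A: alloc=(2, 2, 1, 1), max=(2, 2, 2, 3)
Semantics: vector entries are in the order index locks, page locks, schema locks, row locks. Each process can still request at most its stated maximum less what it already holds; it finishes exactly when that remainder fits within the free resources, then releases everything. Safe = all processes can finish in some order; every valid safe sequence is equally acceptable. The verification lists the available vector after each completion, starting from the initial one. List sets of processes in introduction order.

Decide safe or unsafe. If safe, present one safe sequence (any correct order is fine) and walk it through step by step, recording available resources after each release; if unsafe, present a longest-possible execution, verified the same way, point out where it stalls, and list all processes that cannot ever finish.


SAFE, for example via the order proc-A, proc-B, proc-I, proc-G, proc-E, proc-F.
Key observation: proc-B is the earliest step where a requested resource binds exactly: need (4, 1, 1, 4), pool (4, 4, 3, 4) at its turn.
Check, step by step:
  pool = (2, 2, 2, 3)
  proc-A needs (0, 0, 1, 2) <= (2, 2, 2, 3) -> finishes; pool += (2, 2, 1, 1) = (4, 4, 3, 4)
  proc-B needs (4, 1, 1, 4) <= (4, 4, 3, 4) -> finishes; pool += (0, 2, 1, 2) = (4, 6, 4, 6)
  proc-I needs (4, 5, 2, 3) <= (4, 6, 4, 6) -> finishes; pool += (1, 1, 1, 2) = (5, 7, 5, 8)
  proc-G needs (3, 0, 4, 6) <= (5, 7, 5, 8) -> finishes; pool += (0, 1, 2, 1) = (5, 8, 7, 9)
  proc-E needs (4, 7, 2, 0) <= (5, 8, 7, 9) -> finishes; pool += (1, 0, 1, 2) = (6, 8, 8, 11)
  proc-F needs (0, 8, 7, 7) <= (6, 8, 8, 11) -> finishes; pool += (0, 2, 1, 0) = (6, 10, 9, 11)


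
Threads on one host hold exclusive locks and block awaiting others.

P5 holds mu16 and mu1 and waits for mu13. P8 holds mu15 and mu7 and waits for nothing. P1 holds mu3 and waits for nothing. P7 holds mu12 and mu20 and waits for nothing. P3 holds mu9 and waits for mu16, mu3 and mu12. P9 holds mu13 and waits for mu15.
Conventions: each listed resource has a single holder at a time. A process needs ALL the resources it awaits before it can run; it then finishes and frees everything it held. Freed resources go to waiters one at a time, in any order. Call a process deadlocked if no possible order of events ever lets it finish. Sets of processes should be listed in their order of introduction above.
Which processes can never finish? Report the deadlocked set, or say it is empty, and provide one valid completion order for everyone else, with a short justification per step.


No process is deadlocked.
Key observation: the wait graph is acyclic; completion cascades from the unblocked processes through everyone else.
One completion order for the rest: P8, P9, P7, P5, P1, P3.
Step-by-step check:
  P8 waits on nothing -> runs at once and releases mu15 and mu7
  P9: everything it awaited (mu15) is free; runs, freeing mu13
  P7 waits on nothing -> runs at once and releases mu12 and mu20
  P5: everything it awaited (mu13) is free; runs, freeing mu16 and mu1
  P1 waits on nothing -> runs at once and releases mu3
  P3: everything it awaited (mu16, mu3 and mu12) is free; runs, freeing mu9


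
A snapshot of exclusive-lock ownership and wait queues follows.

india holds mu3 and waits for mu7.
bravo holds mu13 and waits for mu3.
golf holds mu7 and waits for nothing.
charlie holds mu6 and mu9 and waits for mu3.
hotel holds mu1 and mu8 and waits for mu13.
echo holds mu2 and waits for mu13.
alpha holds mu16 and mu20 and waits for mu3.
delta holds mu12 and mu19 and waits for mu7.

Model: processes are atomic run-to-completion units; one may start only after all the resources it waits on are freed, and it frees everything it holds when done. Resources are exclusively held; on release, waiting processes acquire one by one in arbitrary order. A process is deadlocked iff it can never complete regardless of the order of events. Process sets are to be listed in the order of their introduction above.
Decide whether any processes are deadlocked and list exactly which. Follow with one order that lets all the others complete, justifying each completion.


Nothing here is deadlocked.
Key observation: there is no circular wait here — follow any chain and it reaches a process that is free to run now.
A valid finishing order for the others: golf, india, bravo, echo, charlie, alpha, delta, hotel.
Check, step by step:
  golf: no waits; runs immediately, freeing mu7
  india waits on mu7 — all released -> runs and releases mu3
  bravo waits on mu3 — all released -> runs and releases mu13
  echo waits on mu13 — all released -> runs and releases mu2
  charlie waits on mu3 — all released -> runs and releases mu6 and mu9
  alpha waits on mu3 — all released -> runs and releases mu16 and mu20
  delta waits on mu7 — all released -> runs and releases mu12 and mu19
  hotel waits on mu13 — all released -> runs and releases mu1 and mu8


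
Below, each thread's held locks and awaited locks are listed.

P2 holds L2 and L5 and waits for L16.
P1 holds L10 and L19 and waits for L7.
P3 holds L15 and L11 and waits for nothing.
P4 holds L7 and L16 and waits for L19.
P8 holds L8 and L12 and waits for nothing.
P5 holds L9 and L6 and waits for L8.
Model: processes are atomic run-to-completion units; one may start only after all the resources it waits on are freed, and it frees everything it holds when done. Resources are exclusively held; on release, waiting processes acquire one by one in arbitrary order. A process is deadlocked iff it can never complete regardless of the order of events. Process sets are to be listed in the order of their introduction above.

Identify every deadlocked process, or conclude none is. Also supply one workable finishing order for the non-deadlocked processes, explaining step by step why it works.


Deadlocked: P2, P1 and P4.
Key observation: the knot is the closed ring of waits P4 -> P1 -> P4; P2 waits into the deadlock from upstream.
The rest can finish in the order P8, P5, P3.
Walking it through:
  run P8 (it waits on nothing); releases L8 and L12
  P5 waits on L8 — all released -> runs and releases L9 and L6
  run P3 (it waits on nothing); releases L15 and L11


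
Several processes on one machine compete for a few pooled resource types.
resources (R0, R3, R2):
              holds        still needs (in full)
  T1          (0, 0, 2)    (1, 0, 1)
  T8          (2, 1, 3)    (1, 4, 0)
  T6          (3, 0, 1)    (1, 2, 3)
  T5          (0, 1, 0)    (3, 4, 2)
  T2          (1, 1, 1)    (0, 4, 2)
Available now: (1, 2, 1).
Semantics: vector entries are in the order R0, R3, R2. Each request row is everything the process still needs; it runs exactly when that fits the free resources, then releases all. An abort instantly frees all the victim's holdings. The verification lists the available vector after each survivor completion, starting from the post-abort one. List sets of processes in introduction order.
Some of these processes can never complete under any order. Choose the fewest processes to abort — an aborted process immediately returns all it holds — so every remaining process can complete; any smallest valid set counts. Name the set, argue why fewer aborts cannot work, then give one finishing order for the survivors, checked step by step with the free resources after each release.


The answer: abort T8 and T2.
Key observation: aborting T8 and T2 returns (3, 2, 4), and T5 — hopeless before — runs at step 2 with the returned capacity in the pool.
Minimality, checking each single-abort alternative: T1 alone leaves T8 blocked (short on R3); T8 alone leaves T5 blocked (short on R3); T6 alone leaves T8 blocked (short on R3); T5 alone leaves T8 blocked (short on R3); T2 alone leaves T8 blocked (short on R3).
The survivors complete as T1, T5, T6. Step-by-step check (starting from the post-abort pool):
  pool = (4, 4, 5)
  run T1 (needs (1, 0, 1), free (4, 4, 5)); after release of (0, 0, 2) the pool is (4, 4, 7)
  run T5 (needs (3, 4, 2), free (4, 4, 7)); after release of (0, 1, 0) the pool is (4, 5, 7)
  run T6 (needs (1, 2, 3), free (4, 5, 7)); after release of (3, 0, 1) the pool is (7, 5, 8)


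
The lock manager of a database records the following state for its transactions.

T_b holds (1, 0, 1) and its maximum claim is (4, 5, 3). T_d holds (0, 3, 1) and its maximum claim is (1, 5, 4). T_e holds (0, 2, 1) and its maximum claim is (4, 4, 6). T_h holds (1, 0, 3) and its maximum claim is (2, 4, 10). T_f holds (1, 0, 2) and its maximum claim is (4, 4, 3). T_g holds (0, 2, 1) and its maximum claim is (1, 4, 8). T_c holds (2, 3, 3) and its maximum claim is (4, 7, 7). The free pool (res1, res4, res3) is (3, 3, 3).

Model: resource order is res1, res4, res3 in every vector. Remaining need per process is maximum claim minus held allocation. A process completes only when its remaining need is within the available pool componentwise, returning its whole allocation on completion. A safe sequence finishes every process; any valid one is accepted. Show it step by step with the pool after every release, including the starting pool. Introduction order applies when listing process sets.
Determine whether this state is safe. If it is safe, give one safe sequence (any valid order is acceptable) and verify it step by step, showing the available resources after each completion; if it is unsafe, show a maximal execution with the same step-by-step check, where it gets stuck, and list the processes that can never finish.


SAFE — a valid safe sequence is T_d, T_f, T_c, T_e, T_h, T_b, T_g.
Key observation: reading the order forward, T_d is the first process whose need (1, 2, 3) meets the free pool (3, 3, 3) exactly on a resource it requests.
Walking it through:
  pool = (3, 3, 3)
  T_d needs (1, 2, 3) <= (3, 3, 3) -> finishes; pool += (0, 3, 1) = (3, 6, 4)
  T_f needs (3, 4, 1) <= (3, 6, 4) -> finishes; pool += (1, 0, 2) = (4, 6, 6)
  T_c needs (2, 4, 4) <= (4, 6, 6) -> finishes; pool += (2, 3, 3) = (6, 9, 9)
  T_e needs (4, 2, 5) <= (6, 9, 9) -> finishes; pool += (0, 2, 1) = (6, 11, 10)
  T_h needs (1, 4, 7) <= (6, 11, 10) -> finishes; pool += (1, 0, 3) = (7, 11, 13)
  T_b needs (3, 5, 2) <= (7, 11, 13) -> finishes; pool += (1, 0, 1) = (8, 11, 14)
  T_g needs (1, 2, 7) <= (8, 11, 14) -> finishes; pool += (0, 2, 1) = (8, 13, 15)


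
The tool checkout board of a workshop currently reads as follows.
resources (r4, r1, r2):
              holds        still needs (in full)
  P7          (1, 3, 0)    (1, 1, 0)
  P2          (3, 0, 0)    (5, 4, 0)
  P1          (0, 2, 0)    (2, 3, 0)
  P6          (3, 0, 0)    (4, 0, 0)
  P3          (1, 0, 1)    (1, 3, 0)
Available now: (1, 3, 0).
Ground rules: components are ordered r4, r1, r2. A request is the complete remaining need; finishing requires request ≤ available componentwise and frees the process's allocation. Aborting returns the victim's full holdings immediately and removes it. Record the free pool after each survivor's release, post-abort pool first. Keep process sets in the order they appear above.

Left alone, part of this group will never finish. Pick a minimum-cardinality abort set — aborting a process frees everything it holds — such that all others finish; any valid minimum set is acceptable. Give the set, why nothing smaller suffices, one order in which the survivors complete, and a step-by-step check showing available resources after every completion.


Minimum abort set: P6.
Key observation: no ordering could ever have run P2 before the abort of P6; with (3, 0, 0) back in the pool it fits at step 4.
Why nothing smaller works: aborting no one leaves the state deadlocked as given.
Survivors finish in the order: P3, P1, P7, P2. Walking it through (pool after the aborts first):
  pool = (4, 3, 0)
  P3 needs (1, 3, 0) <= (4, 3, 0) -> finishes; pool += (1, 0, 1) = (5, 3, 1)
  P1 needs (2, 3, 0) <= (5, 3, 1) -> finishes; pool += (0, 2, 0) = (5, 5, 1)
  P7 needs (1, 1, 0) <= (5, 5, 1) -> finishes; pool += (1, 3, 0) = (6, 8, 1)
  P2 needs (5, 4, 0) <= (6, 8, 1) -> finishes; pool += (3, 0, 0) = (9, 8, 1)


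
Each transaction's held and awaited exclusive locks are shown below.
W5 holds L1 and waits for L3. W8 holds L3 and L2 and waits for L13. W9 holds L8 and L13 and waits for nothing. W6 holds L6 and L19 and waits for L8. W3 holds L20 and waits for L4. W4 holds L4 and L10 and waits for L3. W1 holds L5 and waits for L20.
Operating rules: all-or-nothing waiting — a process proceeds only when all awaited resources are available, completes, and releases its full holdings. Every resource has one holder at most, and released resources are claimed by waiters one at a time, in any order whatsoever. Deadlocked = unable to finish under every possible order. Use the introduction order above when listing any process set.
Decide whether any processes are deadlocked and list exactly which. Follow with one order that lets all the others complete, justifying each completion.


Nothing here is deadlocked.
Key observation: although several processes wait, no cycle exists — each chain bottoms out at a free runner.
One completion order for the rest: W9, W8, W6, W4, W3, W1, W5.
Step-by-step check:
  W9: no waits; runs immediately, freeing L8 and L13
  W8: everything it awaited (L13) is free; runs, freeing L3 and L2
  W6: everything it awaited (L8) is free; runs, freeing L6 and L19
  W4: everything it awaited (L3) is free; runs, freeing L4 and L10
  W3: everything it awaited (L4) is free; runs, freeing L20
  W1: everything it awaited (L20) is free; runs, freeing L5
  W5: everything it awaited (L3) is free; runs, freeing L1


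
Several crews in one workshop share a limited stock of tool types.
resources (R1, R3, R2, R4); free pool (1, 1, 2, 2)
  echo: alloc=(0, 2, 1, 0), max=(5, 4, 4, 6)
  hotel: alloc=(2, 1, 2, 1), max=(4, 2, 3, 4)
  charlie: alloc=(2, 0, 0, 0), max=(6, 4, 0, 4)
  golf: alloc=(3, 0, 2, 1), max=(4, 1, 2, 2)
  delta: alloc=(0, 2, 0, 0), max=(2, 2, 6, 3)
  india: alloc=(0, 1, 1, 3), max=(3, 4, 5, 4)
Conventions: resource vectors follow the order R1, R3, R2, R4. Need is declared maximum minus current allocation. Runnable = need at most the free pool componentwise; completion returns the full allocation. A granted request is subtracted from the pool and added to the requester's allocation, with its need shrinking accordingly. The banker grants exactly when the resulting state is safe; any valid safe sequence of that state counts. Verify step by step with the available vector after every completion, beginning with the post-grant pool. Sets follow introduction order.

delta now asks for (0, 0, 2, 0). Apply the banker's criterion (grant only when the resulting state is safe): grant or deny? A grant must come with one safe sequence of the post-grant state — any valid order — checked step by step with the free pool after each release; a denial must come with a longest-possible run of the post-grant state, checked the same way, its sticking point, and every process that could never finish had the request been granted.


GRANT: granting preserves safety; a valid post-grant sequence is golf, hotel, delta, india, echo, charlie.
Key observation: (1, 1, 0, 2) free after granting still covers golf first, and each release covers the next.
Check on the post-grant state, step by step:
  pool = (1, 1, 0, 2)
  golf needs (1, 1, 0, 1) <= (1, 1, 0, 2) -> finishes; pool += (3, 0, 2, 1) = (4, 1, 2, 3)
  hotel needs (2, 1, 1, 3) <= (4, 1, 2, 3) -> finishes; pool += (2, 1, 2, 1) = (6, 2, 4, 4)
  delta needs (2, 0, 4, 3) <= (6, 2, 4, 4) -> finishes; pool += (0, 2, 2, 0) = (6, 4, 6, 4)
  india needs (3, 3, 4, 1) <= (6, 4, 6, 4) -> finishes; pool += (0, 1, 1, 3) = (6, 5, 7, 7)
  echo needs (5, 2, 3, 6) <= (6, 5, 7, 7) -> finishes; pool += (0, 2, 1, 0) = (6, 7, 8, 7)
  charlie needs (4, 4, 0, 4) <= (6, 7, 8, 7) -> finishes; pool += (2, 0, 0, 0) = (8, 7, 8, 7)


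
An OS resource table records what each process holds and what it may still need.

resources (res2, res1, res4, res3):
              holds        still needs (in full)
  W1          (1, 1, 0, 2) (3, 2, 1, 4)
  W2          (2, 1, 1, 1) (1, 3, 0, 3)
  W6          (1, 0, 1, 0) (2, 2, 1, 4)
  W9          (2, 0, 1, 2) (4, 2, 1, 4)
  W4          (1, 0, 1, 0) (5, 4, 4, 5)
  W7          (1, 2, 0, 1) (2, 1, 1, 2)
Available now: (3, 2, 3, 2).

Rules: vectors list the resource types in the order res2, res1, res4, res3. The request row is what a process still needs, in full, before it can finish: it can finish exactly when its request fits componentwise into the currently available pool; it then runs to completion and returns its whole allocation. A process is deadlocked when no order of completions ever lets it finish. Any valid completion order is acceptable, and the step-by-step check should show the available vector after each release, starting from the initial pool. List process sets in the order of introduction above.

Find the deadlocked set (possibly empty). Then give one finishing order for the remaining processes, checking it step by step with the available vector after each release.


No process is deadlocked.
Key observation: there is always a runnable process — W7 first — so the state unwinds completely.
One completion order for the rest: W7, W2, W1, W4, W6, W9. Verifying each step:
  pool = (3, 2, 3, 2)
  W7 needs (2, 1, 1, 2) <= (3, 2, 3, 2) -> finishes; pool += (1, 2, 0, 1) = (4, 4, 3, 3)
  W2 needs (1, 3, 0, 3) <= (4, 4, 3, 3) -> finishes; pool += (2, 1, 1, 1) = (6, 5, 4, 4)
  W1 needs (3, 2, 1, 4) <= (6, 5, 4, 4) -> finishes; pool += (1, 1, 0, 2) = (7, 6, 4, 6)
  W4 needs (5, 4, 4, 5) <= (7, 6, 4, 6) -> finishes; pool += (1, 0, 1, 0) = (8, 6, 5, 6)
  W6 needs (2, 2, 1, 4) <= (8, 6, 5, 6) -> finishes; pool += (1, 0, 1, 0) = (9, 6, 6, 6)
  W9 needs (4, 2, 1, 4) <= (9, 6, 6, 6) -> finishes; pool += (2, 0, 1, 2) = (11, 6, 7, 8)


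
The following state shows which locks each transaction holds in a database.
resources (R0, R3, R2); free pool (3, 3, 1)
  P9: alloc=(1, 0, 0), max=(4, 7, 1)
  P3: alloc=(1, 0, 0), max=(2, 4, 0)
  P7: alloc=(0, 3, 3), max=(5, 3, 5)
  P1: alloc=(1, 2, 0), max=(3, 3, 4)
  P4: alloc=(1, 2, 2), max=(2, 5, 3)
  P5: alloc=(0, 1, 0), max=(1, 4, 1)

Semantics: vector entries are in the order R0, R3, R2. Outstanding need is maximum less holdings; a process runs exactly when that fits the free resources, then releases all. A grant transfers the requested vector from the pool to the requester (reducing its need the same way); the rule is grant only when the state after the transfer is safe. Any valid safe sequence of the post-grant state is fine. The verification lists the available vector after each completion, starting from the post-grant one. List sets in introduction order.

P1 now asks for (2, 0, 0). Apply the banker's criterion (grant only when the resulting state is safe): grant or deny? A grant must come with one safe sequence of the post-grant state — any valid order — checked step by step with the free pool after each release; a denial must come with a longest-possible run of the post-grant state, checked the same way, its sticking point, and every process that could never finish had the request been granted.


DENY. Granting would leave the state unsafe.
Key observation: after P4, P5, P3 the pool peaks at (3, 6, 3), and each blocked process is short somewhere: P9 on R3; P7 on R0; P1 on R2.
Pretend the grant happened; the run P4, P5, P3 goes as far as possible. Step-by-step check:
  pool = (1, 3, 1)
  run P4 (needs (1, 3, 1), free (1, 3, 1)); after release of (1, 2, 2) the pool is (2, 5, 3)
  run P5 (needs (1, 3, 1), free (2, 5, 3)); after release of (0, 1, 0) the pool is (2, 6, 3)
  run P3 (needs (1, 4, 0), free (2, 6, 3)); after release of (1, 0, 0) the pool is (3, 6, 3)
  blocked: P9 wants (3, 7, 1), pool (3, 6, 3) — not enough R3
  blocked: P7 wants (5, 0, 2), pool (3, 6, 3) — not enough R0
  blocked: P1 wants (0, 1, 4), pool (3, 6, 3) — not enough R2
Processes that could never finish after the grant: P9, P7 and P1.


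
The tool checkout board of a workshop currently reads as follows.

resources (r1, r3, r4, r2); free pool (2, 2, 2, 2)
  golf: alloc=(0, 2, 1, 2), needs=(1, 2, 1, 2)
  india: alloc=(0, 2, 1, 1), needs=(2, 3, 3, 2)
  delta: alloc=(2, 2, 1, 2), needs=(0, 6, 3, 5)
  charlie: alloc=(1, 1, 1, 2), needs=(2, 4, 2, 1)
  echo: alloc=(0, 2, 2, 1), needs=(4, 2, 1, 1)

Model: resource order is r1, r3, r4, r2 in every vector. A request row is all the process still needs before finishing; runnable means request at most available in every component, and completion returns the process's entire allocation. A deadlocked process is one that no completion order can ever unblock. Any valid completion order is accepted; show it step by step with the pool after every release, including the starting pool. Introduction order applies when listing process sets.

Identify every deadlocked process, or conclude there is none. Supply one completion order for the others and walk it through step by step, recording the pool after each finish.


Nothing here is deadlocked.
Key observation: golf can run right away; the returned allocation unlocks the remaining processes in turn.
A valid finishing order for the others: golf, india, delta, echo, charlie. Verifying each step:
  pool = (2, 2, 2, 2)
  golf: need (1, 2, 1, 2) fits (2, 2, 2, 2); releases (0, 2, 1, 2), pool now (2, 4, 3, 4)
  india: need (2, 3, 3, 2) fits (2, 4, 3, 4); releases (0, 2, 1, 1), pool now (2, 6, 4, 5)
  delta: need (0, 6, 3, 5) fits (2, 6, 4, 5); releases (2, 2, 1, 2), pool now (4, 8, 5, 7)
  echo: need (4, 2, 1, 1) fits (4, 8, 5, 7); releases (0, 2, 2, 1), pool now (4, 10, 7, 8)
  charlie: need (2, 4, 2, 1) fits (4, 10, 7, 8); releases (1, 1, 1, 2), pool now (5, 11, 8, 10)


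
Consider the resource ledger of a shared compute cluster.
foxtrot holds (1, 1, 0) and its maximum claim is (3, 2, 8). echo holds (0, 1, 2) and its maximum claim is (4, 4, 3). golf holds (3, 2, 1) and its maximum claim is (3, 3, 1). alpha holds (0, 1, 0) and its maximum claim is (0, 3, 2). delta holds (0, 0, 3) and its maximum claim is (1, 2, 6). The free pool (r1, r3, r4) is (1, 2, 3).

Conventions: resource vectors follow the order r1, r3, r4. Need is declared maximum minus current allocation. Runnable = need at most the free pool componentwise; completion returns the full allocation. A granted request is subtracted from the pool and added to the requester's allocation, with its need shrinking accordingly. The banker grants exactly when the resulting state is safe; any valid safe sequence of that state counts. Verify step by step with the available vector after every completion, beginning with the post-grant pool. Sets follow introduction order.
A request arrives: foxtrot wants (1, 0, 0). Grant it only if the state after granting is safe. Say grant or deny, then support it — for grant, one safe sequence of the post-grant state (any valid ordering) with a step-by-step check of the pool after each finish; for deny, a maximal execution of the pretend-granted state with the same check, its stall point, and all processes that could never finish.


DENY: after the grant no complete ordering would exist.
Key observation: after alpha, golf, delta the pool peaks at (3, 5, 7), and each blocked process is short somewhere: foxtrot on r4; echo on r1.
Pretend the grant happened; the run alpha, golf, delta goes as far as possible. Step-by-step check:
  pool = (0, 2, 3)
  alpha needs (0, 2, 2) <= (0, 2, 3) -> finishes; pool += (0, 1, 0) = (0, 3, 3)
  golf needs (0, 1, 0) <= (0, 3, 3) -> finishes; pool += (3, 2, 1) = (3, 5, 4)
  delta needs (1, 2, 3) <= (3, 5, 4) -> finishes; pool += (0, 0, 3) = (3, 5, 7)
  foxtrot cannot run: need (1, 1, 8) vs free (3, 5, 7) (insufficient r4)
  echo cannot run: need (4, 3, 1) vs free (3, 5, 7) (insufficient r1)
Post-grant, the permanently blocked set is foxtrot and echo.


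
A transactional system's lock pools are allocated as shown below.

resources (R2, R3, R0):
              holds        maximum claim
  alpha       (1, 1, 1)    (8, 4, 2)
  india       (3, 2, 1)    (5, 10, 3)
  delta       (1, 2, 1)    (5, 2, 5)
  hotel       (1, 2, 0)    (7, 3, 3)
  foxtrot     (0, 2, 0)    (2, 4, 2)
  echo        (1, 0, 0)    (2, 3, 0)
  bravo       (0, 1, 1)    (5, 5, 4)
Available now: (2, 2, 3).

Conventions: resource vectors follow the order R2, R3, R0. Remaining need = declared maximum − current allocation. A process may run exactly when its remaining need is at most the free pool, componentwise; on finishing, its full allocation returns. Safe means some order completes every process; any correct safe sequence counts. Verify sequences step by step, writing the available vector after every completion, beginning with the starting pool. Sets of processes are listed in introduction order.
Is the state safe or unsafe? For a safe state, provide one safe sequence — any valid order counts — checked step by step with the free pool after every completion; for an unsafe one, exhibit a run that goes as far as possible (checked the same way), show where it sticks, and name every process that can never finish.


UNSAFE.
Key observation: after foxtrot, echo the pool peaks at (3, 4, 3), and each blocked process is short somewhere: alpha on R2; india on R3; delta on R2, R0; hotel on R2; bravo on R2.
A maximal execution: foxtrot, echo — then nothing else fits. Check, step by step:
  pool = (2, 2, 3)
  foxtrot needs (2, 2, 2) <= (2, 2, 3) -> finishes; pool += (0, 2, 0) = (2, 4, 3)
  echo needs (1, 3, 0) <= (2, 4, 3) -> finishes; pool += (1, 0, 0) = (3, 4, 3)
  blocked: alpha wants (7, 3, 1), pool (3, 4, 3) — not enough R2
  blocked: india wants (2, 8, 2), pool (3, 4, 3) — not enough R3
  blocked: delta wants (4, 0, 4), pool (3, 4, 3) — not enough R2 and R0
  blocked: hotel wants (6, 1, 3), pool (3, 4, 3) — not enough R2
  blocked: bravo wants (5, 4, 3), pool (3, 4, 3) — not enough R2
Permanently blocked: alpha, india, delta, hotel and bravo.


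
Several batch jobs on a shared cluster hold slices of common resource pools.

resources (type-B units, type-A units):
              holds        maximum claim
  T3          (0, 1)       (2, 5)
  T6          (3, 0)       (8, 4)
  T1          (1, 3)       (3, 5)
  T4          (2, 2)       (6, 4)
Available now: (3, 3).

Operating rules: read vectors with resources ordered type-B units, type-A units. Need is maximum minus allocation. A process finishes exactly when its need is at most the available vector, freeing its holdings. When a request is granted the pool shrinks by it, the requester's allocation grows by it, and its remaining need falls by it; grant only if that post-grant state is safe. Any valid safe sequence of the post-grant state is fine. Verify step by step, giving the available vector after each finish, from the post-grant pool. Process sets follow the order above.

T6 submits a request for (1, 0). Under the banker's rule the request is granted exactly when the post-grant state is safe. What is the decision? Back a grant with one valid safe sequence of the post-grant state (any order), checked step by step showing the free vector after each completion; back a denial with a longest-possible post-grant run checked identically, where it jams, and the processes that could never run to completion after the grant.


DENY — the pretend-granted state is unsafe.
Key observation: the pool after T1, T3 is (3, 7); every surviving request exceeds it in type-B units, so progress ends there.
On the post-grant state, T1, T3 is a maximal run — nothing extends it. Step-by-step check:
  pool = (2, 3)
  T1: need (2, 2) fits (2, 3); releases (1, 3), pool now (3, 6)
  T3: need (2, 4) fits (3, 6); releases (0, 1), pool now (3, 7)
  blocked: T6 wants (4, 4), pool (3, 7) — not enough type-B units
  blocked: T4 wants (4, 2), pool (3, 7) — not enough type-B units
Processes that could never finish after the grant: T6 and T4.


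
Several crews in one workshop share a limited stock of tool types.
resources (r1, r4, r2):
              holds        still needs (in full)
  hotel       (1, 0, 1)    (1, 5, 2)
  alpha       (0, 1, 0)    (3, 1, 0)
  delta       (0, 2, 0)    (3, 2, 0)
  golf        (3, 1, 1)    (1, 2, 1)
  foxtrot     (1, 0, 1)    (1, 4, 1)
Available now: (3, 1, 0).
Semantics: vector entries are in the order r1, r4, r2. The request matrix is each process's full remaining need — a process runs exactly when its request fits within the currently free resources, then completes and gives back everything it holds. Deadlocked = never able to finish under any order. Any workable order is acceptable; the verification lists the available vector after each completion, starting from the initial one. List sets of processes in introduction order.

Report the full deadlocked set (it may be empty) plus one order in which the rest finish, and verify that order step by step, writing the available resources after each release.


Deadlocked: hotel, golf and foxtrot.
Key observation: no order helps: past alpha, delta, the free pool tops out at (3, 4, 0), below what each blocked process needs in r2.
One completion order for the rest: alpha, delta. Step-by-step check:
  pool = (3, 1, 0)
  alpha needs (3, 1, 0) <= (3, 1, 0) -> finishes; pool += (0, 1, 0) = (3, 2, 0)
  delta needs (3, 2, 0) <= (3, 2, 0) -> finishes; pool += (0, 2, 0) = (3, 4, 0)
None of the blocked processes ever fits:
  hotel cannot run: need (1, 5, 2) vs free (3, 4, 0) (insufficient r4 and r2)
  golf cannot run: need (1, 2, 1) vs free (3, 4, 0) (insufficient r2)
  foxtrot cannot run: need (1, 4, 1) vs free (3, 4, 0) (insufficient r2)


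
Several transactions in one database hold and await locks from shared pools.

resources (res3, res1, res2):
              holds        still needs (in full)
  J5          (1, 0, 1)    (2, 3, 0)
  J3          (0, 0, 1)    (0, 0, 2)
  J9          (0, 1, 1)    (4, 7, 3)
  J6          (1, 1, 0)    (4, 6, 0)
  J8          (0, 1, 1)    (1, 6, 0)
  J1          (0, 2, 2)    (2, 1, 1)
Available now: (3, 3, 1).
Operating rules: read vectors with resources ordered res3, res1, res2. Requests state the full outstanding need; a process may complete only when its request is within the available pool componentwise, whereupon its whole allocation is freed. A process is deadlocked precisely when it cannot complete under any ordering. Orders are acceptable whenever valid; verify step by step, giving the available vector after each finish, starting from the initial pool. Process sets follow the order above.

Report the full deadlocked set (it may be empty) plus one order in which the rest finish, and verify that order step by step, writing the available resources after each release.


The deadlocked set is J9, J6 and J8.
Key observation: res1 is the bottleneck — with J1, J5, J3 done the pool holds (4, 5, 5), short of every remaining need.
The rest can finish in the order J1, J5, J3. Step-by-step check:
  pool = (3, 3, 1)
  run J1 (needs (2, 1, 1), free (3, 3, 1)); after release of (0, 2, 2) the pool is (3, 5, 3)
  run J5 (needs (2, 3, 0), free (3, 5, 3)); after release of (1, 0, 1) the pool is (4, 5, 4)
  run J3 (needs (0, 0, 2), free (4, 5, 4)); after release of (0, 0, 1) the pool is (4, 5, 5)
None of the blocked processes ever fits:
  J9 cannot run: need (4, 7, 3) vs free (4, 5, 5) (insufficient res1)
  J6 cannot run: need (4, 6, 0) vs free (4, 5, 5) (insufficient res1)
  J8 cannot run: need (1, 6, 0) vs free (4, 5, 5) (insufficient res1)


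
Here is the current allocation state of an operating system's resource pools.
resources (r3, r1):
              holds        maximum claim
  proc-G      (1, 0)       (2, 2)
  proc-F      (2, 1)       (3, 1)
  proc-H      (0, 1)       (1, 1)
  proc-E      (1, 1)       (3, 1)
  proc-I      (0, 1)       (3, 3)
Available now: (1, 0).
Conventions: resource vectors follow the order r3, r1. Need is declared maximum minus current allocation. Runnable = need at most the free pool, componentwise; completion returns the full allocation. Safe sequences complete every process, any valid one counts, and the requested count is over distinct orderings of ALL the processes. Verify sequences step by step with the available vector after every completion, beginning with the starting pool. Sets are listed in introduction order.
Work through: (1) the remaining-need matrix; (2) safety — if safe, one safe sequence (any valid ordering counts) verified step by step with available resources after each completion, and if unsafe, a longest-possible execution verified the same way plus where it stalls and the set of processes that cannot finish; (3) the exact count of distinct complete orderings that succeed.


(1) Need matrix, components ordered r3, r1:
  proc-G: (1, 2)
  proc-F: (1, 0)
  proc-H: (1, 0)
  proc-E: (2, 0)
  proc-I: (3, 2)
(2) The state is SAFE; one workable sequence: proc-F, proc-H, proc-G, proc-I, proc-E.
Key observation: reading the order forward, proc-F is the first process whose need (1, 0) meets the free pool (1, 0) exactly on a resource it requests.
Verifying each step:
  pool = (1, 0)
  proc-F: need (1, 0) fits (1, 0); releases (2, 1), pool now (3, 1)
  proc-H: need (1, 0) fits (3, 1); releases (0, 1), pool now (3, 2)
  proc-G: need (1, 2) fits (3, 2); releases (1, 0), pool now (4, 2)
  proc-I: need (3, 2) fits (4, 2); releases (0, 1), pool now (4, 3)
  proc-E: need (2, 0) fits (4, 3); releases (1, 1), pool now (5, 4)
(3) The exact count: 18 of the possible complete orderings are safe sequences.


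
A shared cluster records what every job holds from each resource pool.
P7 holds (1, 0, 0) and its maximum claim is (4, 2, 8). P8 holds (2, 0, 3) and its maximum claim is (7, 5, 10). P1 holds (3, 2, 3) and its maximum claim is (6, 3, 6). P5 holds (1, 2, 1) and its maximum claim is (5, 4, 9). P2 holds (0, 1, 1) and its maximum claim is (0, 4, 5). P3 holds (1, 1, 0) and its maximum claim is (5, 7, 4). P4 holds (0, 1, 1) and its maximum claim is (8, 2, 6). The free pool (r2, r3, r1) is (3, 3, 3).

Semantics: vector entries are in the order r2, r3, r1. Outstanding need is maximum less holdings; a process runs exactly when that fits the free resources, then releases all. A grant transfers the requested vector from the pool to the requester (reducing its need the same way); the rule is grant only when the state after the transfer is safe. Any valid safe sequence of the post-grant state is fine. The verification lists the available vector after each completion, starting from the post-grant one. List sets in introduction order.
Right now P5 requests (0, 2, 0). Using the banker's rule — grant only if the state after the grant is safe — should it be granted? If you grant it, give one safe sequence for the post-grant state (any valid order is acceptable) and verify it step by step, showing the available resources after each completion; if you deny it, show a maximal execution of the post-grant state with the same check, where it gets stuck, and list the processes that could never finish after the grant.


DENY — the pretend-granted state is unsafe.
Key observation: after P1, P2 the pool peaks at (6, 4, 7), and each blocked process is short somewhere: P7 on r1; P8 on r3; P5 on r1; P3 on r3; P4 on r2.
After a pretend grant, a maximal execution: P1, P2 — then nothing else fits. Check, step by step:
  pool = (3, 1, 3)
  run P1 (needs (3, 1, 3), free (3, 1, 3)); after release of (3, 2, 3) the pool is (6, 3, 6)
  run P2 (needs (0, 3, 4), free (6, 3, 6)); after release of (0, 1, 1) the pool is (6, 4, 7)
  blocked: P7 wants (3, 2, 8), pool (6, 4, 7) — not enough r1
  blocked: P8 wants (5, 5, 7), pool (6, 4, 7) — not enough r3
  blocked: P5 wants (4, 0, 8), pool (6, 4, 7) — not enough r1
  blocked: P3 wants (4, 6, 4), pool (6, 4, 7) — not enough r3
  blocked: P4 wants (8, 1, 5), pool (6, 4, 7) — not enough r2
Post-grant, the permanently blocked set is P7, P8, P5, P3 and P4.
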